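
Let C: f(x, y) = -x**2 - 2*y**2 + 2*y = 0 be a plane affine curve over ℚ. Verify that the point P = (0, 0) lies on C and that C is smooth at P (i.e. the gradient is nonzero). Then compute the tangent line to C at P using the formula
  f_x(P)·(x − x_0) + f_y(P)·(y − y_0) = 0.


Tangent line at P: 2*y = 0.

Step 1: f(0, 0) = 0, so P lies on C.
Step 2: partial derivatives
  f_x(x, y) = -2*x, f_y(x, y) = 2 - 4*y.
  f_x(P) = 0, f_y(P) = 2 (gradient nonzero, so P is smooth).
Step 3: tangent line at P: 0·(x − 0) + 2·(y − 0) = 0.
Expanding: 2*y = 0.


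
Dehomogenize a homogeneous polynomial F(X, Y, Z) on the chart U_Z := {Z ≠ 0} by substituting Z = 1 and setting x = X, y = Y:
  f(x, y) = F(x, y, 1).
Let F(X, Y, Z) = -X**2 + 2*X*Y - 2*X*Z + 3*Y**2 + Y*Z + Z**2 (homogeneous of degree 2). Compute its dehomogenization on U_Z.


f(x, y) = -x**2 + 2*x*y - 2*x + 3*y**2 + y + 1

On U_Z we set Z = 1. Each monomial c·X^i·Y^j·Z^k in F becomes c·x^i·y^j·1^k = c·x^i·y^j.
Substituting Z = 1: F(X, Y, 1) = -x**2 + 2*x*y - 2*x + 3*y**2 + y + 1.
Note: deg(f) ≤ deg(F) = 2; strict inequality happens when F is divisible by Z (lost terms).


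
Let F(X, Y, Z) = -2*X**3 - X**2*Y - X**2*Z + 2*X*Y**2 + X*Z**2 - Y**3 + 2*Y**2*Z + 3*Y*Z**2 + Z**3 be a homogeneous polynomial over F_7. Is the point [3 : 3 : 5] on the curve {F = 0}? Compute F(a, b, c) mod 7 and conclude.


F(3,3,5) ≡ 3 (mod 7); P is NOT on the curve.

Evaluate F(3, 3, 5) term-by-term (mod 7).
  -2*X**3 ↦ -2·27·1·1 = -54
  -X**2*Y ↦ -1·9·3·1 = -27
  -X**2*Z ↦ -1·9·1·5 = -45
  2*X*Y**2 ↦ 2·3·9·1 = 54
  X*Z**2 ↦ 1·3·1·25 = 75
  -Y**3 ↦ -1·1·27·1 = -27
  2*Y**2*Z ↦ 2·1·9·5 = 90
  3*Y*Z**2 ↦ 3·1·3·25 = 225
  Z**3 ↦ 1·1·1·125 = 125
Sum: F(3, 3, 5) = (-54) + (-27) + (-45) + (54) + (75) + (-27) + (90) + (225) + (125) = 416.
Reducing mod 7: 416 ≡ 3 (mod 7).
Since F(a, b, c) ≡ 3 ≠ 0 (mod 7), P does NOT lie on the curve.


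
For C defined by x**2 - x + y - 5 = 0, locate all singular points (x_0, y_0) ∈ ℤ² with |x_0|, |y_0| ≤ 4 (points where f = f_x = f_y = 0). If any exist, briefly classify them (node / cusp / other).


No singular points in the scanned grid; C is smooth there.

Compute partial derivatives:
  f_x = 2*x - 1.
  f_y = 1.
f_y = 1 is a nonzero constant, so f_y never vanishes: no point (x, y) can satisfy f = f_x = f_y = 0. In particular no (x, y) ∈ {−4, ..., 4}² is singular; the curve is smooth.


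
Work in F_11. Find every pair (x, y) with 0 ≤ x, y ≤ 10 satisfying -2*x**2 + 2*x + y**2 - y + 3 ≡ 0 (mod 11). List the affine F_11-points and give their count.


Affine F_11-points: {(0, 6), (1, 6), (2, 4), (2, 8), (3, 5), (3, 7), (6, 2), (6, 10), (9, 5), (9, 7), (10, 4), (10, 8)}; count = 12.

For each of the 121 pairs (x, y) ∈ F_11², evaluate f(x, y) mod 11. Record the zeros.
  x = 0: [0↦3, 1↦3, 2↦5, 3↦9, 4↦4, 5↦1, 6↦0, 7↦1, 8↦4, 9↦9, 10↦5]  zeros at y ∈ {6}
  x = 1: [0↦3, 1↦3, 2↦5, 3↦9, 4↦4, 5↦1, 6↦0, 7↦1, 8↦4, 9↦9, 10↦5]  zeros at y ∈ {6}
  x = 2: [0↦10, 1↦10, 2↦1, 3↦5, 4↦0, 5↦8, 6↦7, 7↦8, 8↦0, 9↦5, 10↦1]  zeros at y ∈ {4, 8}
  x = 3: [0↦2, 1↦2, 2↦4, 3↦8, 4↦3, 5↦0, 6↦10, 7↦0, 8↦3, 9↦8, 10↦4]  zeros at y ∈ {5, 7}
  x = 4: [0↦1, 1↦1, 2↦3, 3↦7, 4↦2, 5↦10, 6↦9, 7↦10, 8↦2, 9↦7, 10↦3]  zeros at y ∈ ∅
  x = 5: [0↦7, 1↦7, 2↦9, 3↦2, 4↦8, 5↦5, 6↦4, 7↦5, 8↦8, 9↦2, 10↦9]  zeros at y ∈ ∅
  x = 6: [0↦9, 1↦9, 2↦0, 3↦4, 4↦10, 5↦7, 6↦6, 7↦7, 8↦10, 9↦4, 10↦0]  zeros at y ∈ {2, 10}
  x = 7: [0↦7, 1↦7, 2↦9, 3↦2, 4↦8, 5↦5, 6↦4, 7↦5, 8↦8, 9↦2, 10↦9]  zeros at y ∈ ∅
  x = 8: [0↦1, 1↦1, 2↦3, 3↦7, 4↦2, 5↦10, 6↦9, 7↦10, 8↦2, 9↦7, 10↦3]  zeros at y ∈ ∅
  x = 9: [0↦2, 1↦2, 2↦4, 3↦8, 4↦3, 5↦0, 6↦10, 7↦0, 8↦3, 9↦8, 10↦4]  zeros at y ∈ {5, 7}
  x = 10: [0↦10, 1↦10, 2↦1, 3↦5, 4↦0, 5↦8, 6↦7, 7↦8, 8↦0, 9↦5, 10↦1]  zeros at y ∈ {4, 8}
Collecting zeros: affine points = {(0, 6), (1, 6), (2, 4), (2, 8), (3, 5), (3, 7), (6, 2), (6, 10), (9, 5), (9, 7), (10, 4), (10, 8)}.
Total count |C(F_11)_aff| = 12.


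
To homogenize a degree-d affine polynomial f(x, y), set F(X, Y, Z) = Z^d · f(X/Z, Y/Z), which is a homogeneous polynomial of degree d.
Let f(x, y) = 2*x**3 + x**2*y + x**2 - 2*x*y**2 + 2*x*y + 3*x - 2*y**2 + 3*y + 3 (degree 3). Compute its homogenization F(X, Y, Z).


F(X, Y, Z) = 2*X**3 + X**2*Y + X**2*Z - 2*X*Y**2 + 2*X*Y*Z + 3*X*Z**2 - 2*Y**2*Z + 3*Y*Z**2 + 3*Z**3

deg(f) = 3.
Substitute x = X/Z, y = Y/Z into f, then multiply by Z^3.
  monomial 2·x^3·y^0 ↦ 2·X^3·Y^0·Z^0.
  monomial 1·x^2·y^1 ↦ 1·X^2·Y^1·Z^0.
  monomial 1·x^2·y^0 ↦ 1·X^2·Y^0·Z^1.
  monomial -2·x^1·y^2 ↦ -2·X^1·Y^2·Z^0.
  monomial 2·x^1·y^1 ↦ 2·X^1·Y^1·Z^1.
  monomial 3·x^1·y^0 ↦ 3·X^1·Y^0·Z^2.
  monomial -2·x^0·y^2 ↦ -2·X^0·Y^2·Z^1.
  monomial 3·x^0·y^1 ↦ 3·X^0·Y^1·Z^2.
  monomial 3·x^0·y^0 ↦ 3·X^0·Y^0·Z^3.
Collecting: F(X, Y, Z) = 2*X**3 + X**2*Y + X**2*Z - 2*X*Y**2 + 2*X*Y*Z + 3*X*Z**2 - 2*Y**2*Z + 3*Y*Z**2 + 3*Z**3.


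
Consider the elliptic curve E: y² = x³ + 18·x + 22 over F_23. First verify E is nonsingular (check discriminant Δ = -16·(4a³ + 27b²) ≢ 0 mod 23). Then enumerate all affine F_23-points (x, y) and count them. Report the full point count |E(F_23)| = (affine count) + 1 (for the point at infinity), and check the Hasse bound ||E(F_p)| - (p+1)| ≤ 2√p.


Affine points = {(1, 8), (1, 15), (6, 1), (6, 22), (7, 10), (7, 13), (9, 4), (9, 19), (10, 11), (10, 12), (16, 6), (16, 17), (19, 1), (19, 22), (21, 1), (21, 22), (22, 7), (22, 16)}; affine count = 18; |E(F_23)| = 19.

Discriminant check: Δ ∝ 4a³ + 27b² = 4·18³ + 27·22² = 4·5832 + 27·484 ≡ 10 (mod 23). Nonzero ⇒ E is nonsingular.
For each x ∈ F_23, compute rhs = x³ + 18·x + 22 mod 23, then count y ∈ F_23 with y² ≡ rhs.
  x = 0: rhs = 22, matching y values: none (0 points).
  x = 1: rhs = 18, matching y values: 8, 15 (2 points).
  x = 2: rhs = 20, matching y values: none (0 points).
  x = 3: rhs = 11, matching y values: none (0 points).
  x = 4: rhs = 20, matching y values: none (0 points).
  x = 5: rhs = 7, matching y values: none (0 points).
  x = 6: rhs = 1, matching y values: 1, 22 (2 points).
  x = 7: rhs = 8, matching y values: 10, 13 (2 points).
  x = 8: rhs = 11, matching y values: none (0 points).
  x = 9: rhs = 16, matching y values: 4, 19 (2 points).
  x = 10: rhs = 6, matching y values: 11, 12 (2 points).
  x = 11: rhs = 10, matching y values: none (0 points).
  x = 12: rhs = 11, matching y values: none (0 points).
  x = 13: rhs = 15, matching y values: none (0 points).
  x = 14: rhs = 5, matching y values: none (0 points).
  x = 15: rhs = 10, matching y values: none (0 points).
  x = 16: rhs = 13, matching y values: 6, 17 (2 points).
  x = 17: rhs = 20, matching y values: none (0 points).
  x = 18: rhs = 14, matching y values: none (0 points).
  x = 19: rhs = 1, matching y values: 1, 22 (2 points).
  x = 20: rhs = 10, matching y values: none (0 points).
  x = 21: rhs = 1, matching y values: 1, 22 (2 points).
  x = 22: rhs = 3, matching y values: 7, 16 (2 points).
Total affine count: 18.
Full point count |E(F_23)| = 18 + 1 = 19.
Hasse bound: |19 − (23+1)| = |-5| = 5 ≤ 2√23 ≈ 9.5917 ✓.


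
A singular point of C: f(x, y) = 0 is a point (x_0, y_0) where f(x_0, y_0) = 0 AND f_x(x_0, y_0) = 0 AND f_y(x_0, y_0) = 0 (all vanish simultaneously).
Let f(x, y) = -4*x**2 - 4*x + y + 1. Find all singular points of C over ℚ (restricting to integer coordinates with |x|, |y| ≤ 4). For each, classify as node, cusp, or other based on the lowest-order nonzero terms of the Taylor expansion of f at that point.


No singular points in the scanned grid; C is smooth there.

Compute partial derivatives:
  f_x = -8*x - 4.
  f_y = 1.
f_y = 1 is a nonzero constant, so f_y never vanishes: no point (x, y) can satisfy f = f_x = f_y = 0. In particular no (x, y) ∈ {−4, ..., 4}² is singular; the curve is smooth.


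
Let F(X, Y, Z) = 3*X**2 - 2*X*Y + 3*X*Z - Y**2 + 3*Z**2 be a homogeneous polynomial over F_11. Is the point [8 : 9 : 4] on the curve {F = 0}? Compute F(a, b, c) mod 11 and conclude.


F(8,9,4) ≡ 1 (mod 11); P is NOT on the curve.

Evaluate F(8, 9, 4) term-by-term (mod 11).
  3*X**2 ↦ 3·64·1·1 = 192
  -2*X*Y ↦ -2·8·9·1 = -144
  3*X*Z ↦ 3·8·1·4 = 96
  -Y**2 ↦ -1·1·81·1 = -81
  3*Z**2 ↦ 3·1·1·16 = 48
Sum: F(8, 9, 4) = (192) + (-144) + (96) + (-81) + (48) = 111.
Reducing mod 11: 111 ≡ 1 (mod 11).
Since F(a, b, c) ≡ 1 ≠ 0 (mod 11), P does NOT lie on the curve.


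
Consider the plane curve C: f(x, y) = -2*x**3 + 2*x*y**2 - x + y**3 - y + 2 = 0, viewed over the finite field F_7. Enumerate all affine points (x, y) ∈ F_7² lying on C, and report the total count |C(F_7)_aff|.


Affine F_7-points: {(1, 4), (3, 1), (3, 6)}; count = 3.

For each of the 49 pairs (x, y) ∈ F_7², evaluate f(x, y) mod 7. Record the zeros.
  x = 0: [0↦2, 1↦2, 2↦1, 3↦5, 4↦6, 5↦3, 6↦2]  zeros at y ∈ ∅
  x = 1: [0↦6, 1↦1, 2↦6, 3↦6, 4↦0, 5↦1, 6↦1]  zeros at y ∈ {4}
  x = 2: [0↦5, 1↦2, 2↦6, 3↦2, 4↦3, 5↦1, 6↦2]  zeros at y ∈ ∅
  x = 3: [0↦1, 1↦0, 2↦3, 3↦2, 4↦3, 5↦5, 6↦0]  zeros at y ∈ {1, 6}
  x = 4: [0↦3, 1↦4, 2↦6, 3↦1, 4↦2, 5↦1, 6↦4]  zeros at y ∈ ∅
  x = 5: [0↦6, 1↦2, 2↦3, 3↦1, 4↦2, 5↦5, 6↦2]  zeros at y ∈ ∅
  x = 6: [0↦5, 1↦3, 2↦3, 3↦4, 4↦5, 5↦5, 6↦3]  zeros at y ∈ ∅
Collecting zeros: affine points = {(1, 4), (3, 1), (3, 6)}.
Total count |C(F_7)_aff| = 3.


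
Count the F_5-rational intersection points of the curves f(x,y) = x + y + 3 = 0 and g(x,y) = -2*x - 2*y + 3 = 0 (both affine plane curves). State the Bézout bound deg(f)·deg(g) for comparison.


Common zeros: ∅; count = 0; Bézout bound = 1.

deg(f) = 1, deg(g) = 1, so Bézout bound = 1.
Scan x ∈ F_5. For each x, list the y ∈ F_5 with f(x, y) ≡ 0 and those with g(x, y) ≡ 0 (mod 5); the common zeros in that column are the intersection.
  x = 0: f ≡ 0 at y ∈ {2}; g ≡ 0 at y ∈ {4}; common: ∅.
  x = 1: f ≡ 0 at y ∈ {1}; g ≡ 0 at y ∈ {3}; common: ∅.
  x = 2: f ≡ 0 at y ∈ {0}; g ≡ 0 at y ∈ {2}; common: ∅.
  x = 3: f ≡ 0 at y ∈ {4}; g ≡ 0 at y ∈ {1}; common: ∅.
  x = 4: f ≡ 0 at y ∈ {3}; g ≡ 0 at y ∈ {0}; common: ∅.
Collecting: common zeros = ∅, so the count is 0.
Comparison with the Bézout bound: 0 ≤ 1 = deg(f)·deg(g), as expected for curves with no common component (the affine F_5-count falls short of the bound because intersections may lie at infinity, over extension fields, or carry multiplicity).


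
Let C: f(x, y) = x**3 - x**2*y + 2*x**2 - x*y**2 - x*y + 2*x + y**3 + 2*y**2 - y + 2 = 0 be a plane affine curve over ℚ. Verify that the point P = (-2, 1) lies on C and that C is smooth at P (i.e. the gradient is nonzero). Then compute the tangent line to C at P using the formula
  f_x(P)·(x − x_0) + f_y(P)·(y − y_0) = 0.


Tangent line at P: 8*x + 8*y + 8 = 0.

Step 1: f(-2, 1) = 0, so P lies on C.
Step 2: partial derivatives
  f_x(x, y) = 3*x**2 - 2*x*y + 4*x - y**2 - y + 2, f_y(x, y) = -x**2 - 2*x*y - x + 3*y**2 + 4*y - 1.
  f_x(P) = 8, f_y(P) = 8 (gradient nonzero, so P is smooth).
Step 3: tangent line at P: 8·(x − -2) + 8·(y − 1) = 0.
Expanding: 8*x + 8*y + 8 = 0.


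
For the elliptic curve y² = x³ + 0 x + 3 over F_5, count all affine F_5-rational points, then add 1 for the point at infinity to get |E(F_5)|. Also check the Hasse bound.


Affine points = {(1, 2), (1, 3), (2, 1), (2, 4), (3, 0)}; affine count = 5; |E(F_5)| = 6.

Discriminant check: Δ ∝ 4a³ + 27b² = 4·0³ + 27·3² = 4·0 + 27·9 ≡ 3 (mod 5). Nonzero ⇒ E is nonsingular.
For each x ∈ F_5, compute rhs = x³ + 0·x + 3 mod 5, then count y ∈ F_5 with y² ≡ rhs.
  x = 0: rhs = 3, matching y values: none (0 points).
  x = 1: rhs = 4, matching y values: 2, 3 (2 points).
  x = 2: rhs = 1, matching y values: 1, 4 (2 points).
  x = 3: rhs = 0, matching y values: 0 (1 points).
  x = 4: rhs = 2, matching y values: none (0 points).
Total affine count: 5.
Full point count |E(F_5)| = 5 + 1 = 6.
Hasse bound: |6 − (5+1)| = |0| = 0 ≤ 2√5 ≈ 4.4721 ✓.


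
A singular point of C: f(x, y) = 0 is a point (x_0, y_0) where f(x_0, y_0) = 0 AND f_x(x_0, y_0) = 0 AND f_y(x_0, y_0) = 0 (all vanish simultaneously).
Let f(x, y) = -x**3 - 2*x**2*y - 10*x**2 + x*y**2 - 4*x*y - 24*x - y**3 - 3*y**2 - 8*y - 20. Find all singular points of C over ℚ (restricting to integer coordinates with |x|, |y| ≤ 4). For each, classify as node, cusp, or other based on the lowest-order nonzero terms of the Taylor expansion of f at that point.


Singular points: {(-2, -2)}; classification: cusp.

Compute partial derivatives:
  f_x = -3*x**2 - 4*x*y - 20*x + y**2 - 4*y - 24.
  f_y = -2*x**2 + 2*x*y - 4*x - 3*y**2 - 6*y - 8.
Scan x_0 ∈ {−4, ..., 4}. For each x_0, f_y(x_0, y) is a polynomial in y; find its integer roots y ∈ {−4, ..., 4}, then test f_x and f at those candidates.
  x = -4: f_y(-4, y) = -3*y**2 - 14*y - 24; no integer root y with |y| ≤ 4.
  x = -3: f_y(-3, y) = -3*y**2 - 12*y - 14; no integer root y with |y| ≤ 4.
  x = -2: f_y(-2, y) = -3*y**2 - 10*y - 8; vanishes at y ∈ {-2}. (-2, -2): f_x = 0, f = 0 — SINGULAR.
  x = -1: f_y(-1, y) = -3*y**2 - 8*y - 6; no integer root y with |y| ≤ 4.
  x = 0: f_y(0, y) = -3*y**2 - 6*y - 8; no integer root y with |y| ≤ 4.
  x = 1: f_y(1, y) = -3*y**2 - 4*y - 14; no integer root y with |y| ≤ 4.
  x = 2: f_y(2, y) = -3*y**2 - 2*y - 24; no integer root y with |y| ≤ 4.
  x = 3: f_y(3, y) = -3*y**2 - 38; no integer root y with |y| ≤ 4.
  x = 4: f_y(4, y) = -3*y**2 + 2*y - 56; no integer root y with |y| ≤ 4.
Only singular point on the grid: (-2, -2).
Classify: substitute x = -2 + u, y = -2 + v and expand: f = -u**3 - 2*u**2*v + u*v**2 - v**3 + v**2.
No constant or linear terms (consistent with a singular point). Quadratic part: v**2. Cubic part: -u**3 - 2*u**2*v + u*v**2 - v**3.
The quadratic part v**2 is a perfect square, so there is a single (double) tangent line v = 0, i.e. y = -2. Restricting the cubic part to that line (v = 0) leaves -u**3 ≠ 0, so f is not divisible by v and the branch is v² ≈ u**3 to lowest order — this is a cusp.
Classification: cusp.


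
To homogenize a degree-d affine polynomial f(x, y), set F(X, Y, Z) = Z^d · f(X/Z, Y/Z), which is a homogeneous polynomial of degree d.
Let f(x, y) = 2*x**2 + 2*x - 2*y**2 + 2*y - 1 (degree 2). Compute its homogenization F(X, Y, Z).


F(X, Y, Z) = 2*X**2 + 2*X*Z - 2*Y**2 + 2*Y*Z - Z**2

deg(f) = 2.
Substitute x = X/Z, y = Y/Z into f, then multiply by Z^2.
  monomial 2·x^2·y^0 ↦ 2·X^2·Y^0·Z^0.
  monomial 2·x^1·y^0 ↦ 2·X^1·Y^0·Z^1.
  monomial -2·x^0·y^2 ↦ -2·X^0·Y^2·Z^0.
  monomial 2·x^0·y^1 ↦ 2·X^0·Y^1·Z^1.
  monomial -1·x^0·y^0 ↦ -1·X^0·Y^0·Z^2.
Collecting: F(X, Y, Z) = 2*X**2 + 2*X*Z - 2*Y**2 + 2*Y*Z - Z**2.


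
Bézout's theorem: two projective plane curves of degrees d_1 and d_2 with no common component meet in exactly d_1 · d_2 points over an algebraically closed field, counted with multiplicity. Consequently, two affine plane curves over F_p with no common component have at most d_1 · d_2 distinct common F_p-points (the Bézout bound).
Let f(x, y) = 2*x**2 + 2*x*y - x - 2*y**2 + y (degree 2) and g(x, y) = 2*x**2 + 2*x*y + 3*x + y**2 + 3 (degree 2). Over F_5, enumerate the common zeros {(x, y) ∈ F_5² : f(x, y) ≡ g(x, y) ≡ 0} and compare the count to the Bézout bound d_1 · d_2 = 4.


Common zeros: {(3, 0)}; count = 1; Bézout bound = 4.

deg(f) = 2, deg(g) = 2, so Bézout bound = 4.
Scan x ∈ F_5. For each x, list the y ∈ F_5 with f(x, y) ≡ 0 and those with g(x, y) ≡ 0 (mod 5); the common zeros in that column are the intersection.
  x = 0: f ≡ 0 at y ∈ {0, 3}; g ≡ 0 at y ∈ ∅; common: ∅.
  x = 1: f ≡ 0 at y ∈ ∅; g ≡ 0 at y ∈ ∅; common: ∅.
  x = 2: f ≡ 0 at y ∈ ∅; g ≡ 0 at y ∈ ∅; common: ∅.
  x = 3: f ≡ 0 at y ∈ {0, 1}; g ≡ 0 at y ∈ {0, 4}; common: {0}.
  x = 4: f ≡ 0 at y ∈ {1}; g ≡ 0 at y ∈ {3, 4}; common: ∅.
Collecting: common zeros = {(3, 0)}, so the count is 1.
Comparison with the Bézout bound: 1 ≤ 4 = deg(f)·deg(g), as expected for curves with no common component (the affine F_5-count falls short of the bound because intersections may lie at infinity, over extension fields, or carry multiplicity).


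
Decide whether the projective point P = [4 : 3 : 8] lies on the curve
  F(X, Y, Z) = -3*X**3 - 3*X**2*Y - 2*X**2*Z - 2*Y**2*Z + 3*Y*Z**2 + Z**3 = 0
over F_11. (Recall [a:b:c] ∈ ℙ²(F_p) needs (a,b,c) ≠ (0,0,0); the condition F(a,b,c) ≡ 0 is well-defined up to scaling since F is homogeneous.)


F(4,3,8) ≡ 0 (mod 11); P is on the curve.

Evaluate F(4, 3, 8) term-by-term (mod 11).
  -3*X**3 ↦ -3·64·1·1 = -192
  -3*X**2*Y ↦ -3·16·3·1 = -144
  -2*X**2*Z ↦ -2·16·1·8 = -256
  -2*Y**2*Z ↦ -2·1·9·8 = -144
  3*Y*Z**2 ↦ 3·1·3·64 = 576
  Z**3 ↦ 1·1·1·512 = 512
Sum: F(4, 3, 8) = (-192) + (-144) + (-256) + (-144) + (576) + (512) = 352.
Reducing mod 11: 352 ≡ 0 (mod 11).
Since F(a, b, c) ≡ 0 (mod 11), P lies on the curve.


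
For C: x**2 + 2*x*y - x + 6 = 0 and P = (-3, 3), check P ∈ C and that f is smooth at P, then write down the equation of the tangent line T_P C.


Tangent line at P: -x - 6*y + 15 = 0.

Step 1: f(-3, 3) = 0, so P lies on C.
Step 2: partial derivatives
  f_x(x, y) = 2*x + 2*y - 1, f_y(x, y) = 2*x.
  f_x(P) = -1, f_y(P) = -6 (gradient nonzero, so P is smooth).
Step 3: tangent line at P: -1·(x − -3) + -6·(y − 3) = 0.
Expanding: -x - 6*y + 15 = 0.


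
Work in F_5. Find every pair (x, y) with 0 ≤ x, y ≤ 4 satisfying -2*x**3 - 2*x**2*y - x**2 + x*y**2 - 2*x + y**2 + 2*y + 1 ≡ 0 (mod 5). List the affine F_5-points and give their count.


Affine F_5-points: {(0, 4), (3, 1), (3, 3)}; count = 3.

For each of the 25 pairs (x, y) ∈ F_5², evaluate f(x, y) mod 5. Record the zeros.
  x = 0: [0↦1, 1↦4, 2↦4, 3↦1, 4↦0]  zeros at y ∈ {4}
  x = 1: [0↦1, 1↦3, 2↦4, 3↦4, 4↦3]  zeros at y ∈ ∅
  x = 2: [0↦2, 1↦4, 2↦2, 3↦1, 4↦1]  zeros at y ∈ ∅
  x = 3: [0↦2, 1↦0, 2↦1, 3↦0, 4↦2]  zeros at y ∈ {1, 3}
  x = 4: [0↦4, 1↦4, 2↦4, 3↦4, 4↦4]  zeros at y ∈ ∅
Collecting zeros: affine points = {(0, 4), (3, 1), (3, 3)}.
Total count |C(F_5)_aff| = 3.


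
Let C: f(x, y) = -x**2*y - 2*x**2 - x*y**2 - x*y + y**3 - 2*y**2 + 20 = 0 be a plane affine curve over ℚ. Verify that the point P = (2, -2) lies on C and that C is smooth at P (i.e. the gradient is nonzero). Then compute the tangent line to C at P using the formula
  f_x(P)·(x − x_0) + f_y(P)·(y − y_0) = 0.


Tangent line at P: -2*x + 22*y + 48 = 0.

Step 1: f(2, -2) = 0, so P lies on C.
Step 2: partial derivatives
  f_x(x, y) = -2*x*y - 4*x - y**2 - y, f_y(x, y) = -x**2 - 2*x*y - x + 3*y**2 - 4*y.
  f_x(P) = -2, f_y(P) = 22 (gradient nonzero, so P is smooth).
Step 3: tangent line at P: -2·(x − 2) + 22·(y − -2) = 0.
Expanding: -2*x + 22*y + 48 = 0.


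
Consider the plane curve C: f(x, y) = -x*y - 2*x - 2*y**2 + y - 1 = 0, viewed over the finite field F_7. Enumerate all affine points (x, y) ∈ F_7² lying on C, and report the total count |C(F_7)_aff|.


Affine F_7-points: {(0, 2), (1, 3), (1, 4), (3, 0), (3, 6), (4, 1)}; count = 6.

For each of the 49 pairs (x, y) ∈ F_7², evaluate f(x, y) mod 7. Record the zeros.
  x = 0: [0↦6, 1↦5, 2↦0, 3↦5, 4↦6, 5↦3, 6↦3]  zeros at y ∈ {2}
  x = 1: [0↦4, 1↦2, 2↦3, 3↦0, 4↦0, 5↦3, 6↦2]  zeros at y ∈ {3, 4}
  x = 2: [0↦2, 1↦6, 2↦6, 3↦2, 4↦1, 5↦3, 6↦1]  zeros at y ∈ ∅
  x = 3: [0↦0, 1↦3, 2↦2, 3↦4, 4↦2, 5↦3, 6↦0]  zeros at y ∈ {0, 6}
  x = 4: [0↦5, 1↦0, 2↦5, 3↦6, 4↦3, 5↦3, 6↦6]  zeros at y ∈ {1}
  x = 5: [0↦3, 1↦4, 2↦1, 3↦1, 4↦4, 5↦3, 6↦5]  zeros at y ∈ ∅
  x = 6: [0↦1, 1↦1, 2↦4, 3↦3, 4↦5, 5↦3, 6↦4]  zeros at y ∈ ∅
Collecting zeros: affine points = {(0, 2), (1, 3), (1, 4), (3, 0), (3, 6), (4, 1)}.
Total count |C(F_7)_aff| = 6.


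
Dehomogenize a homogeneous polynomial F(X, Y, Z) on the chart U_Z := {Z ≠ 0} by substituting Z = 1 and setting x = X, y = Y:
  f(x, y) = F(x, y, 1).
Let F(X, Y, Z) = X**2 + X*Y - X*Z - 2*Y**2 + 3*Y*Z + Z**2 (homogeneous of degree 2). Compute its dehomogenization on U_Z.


f(x, y) = x**2 + x*y - x - 2*y**2 + 3*y + 1

On U_Z we set Z = 1. Each monomial c·X^i·Y^j·Z^k in F becomes c·x^i·y^j·1^k = c·x^i·y^j.
Substituting Z = 1: F(X, Y, 1) = x**2 + x*y - x - 2*y**2 + 3*y + 1.
Note: deg(f) ≤ deg(F) = 2; strict inequality happens when F is divisible by Z (lost terms).


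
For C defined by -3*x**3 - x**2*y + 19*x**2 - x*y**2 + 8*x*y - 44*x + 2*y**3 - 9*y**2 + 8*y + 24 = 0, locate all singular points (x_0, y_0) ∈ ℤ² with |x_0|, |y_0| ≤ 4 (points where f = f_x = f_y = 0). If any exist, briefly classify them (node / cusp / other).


Singular points: {(2, 2)}; classification: node.

Compute partial derivatives:
  f_x = -9*x**2 - 2*x*y + 38*x - y**2 + 8*y - 44.
  f_y = -x**2 - 2*x*y + 8*x + 6*y**2 - 18*y + 8.
Scan x_0 ∈ {−4, ..., 4}. For each x_0, f_y(x_0, y) is a polynomial in y; find its integer roots y ∈ {−4, ..., 4}, then test f_x and f at those candidates.
  x = -4: f_y(-4, y) = 6*y**2 - 10*y - 40; no integer root y with |y| ≤ 4.
  x = -3: f_y(-3, y) = 6*y**2 - 12*y - 25; no integer root y with |y| ≤ 4.
  x = -2: f_y(-2, y) = 6*y**2 - 14*y - 12; vanishes at y ∈ {3}. (-2, 3): f_x = -129 ≠ 0.
  x = -1: f_y(-1, y) = 6*y**2 - 16*y - 1; no integer root y with |y| ≤ 4.
  x = 0: f_y(0, y) = 6*y**2 - 18*y + 8; no integer root y with |y| ≤ 4.
  x = 1: f_y(1, y) = 6*y**2 - 20*y + 15; no integer root y with |y| ≤ 4.
  x = 2: f_y(2, y) = 6*y**2 - 22*y + 20; vanishes at y ∈ {2}. (2, 2): f_x = 0, f = 0 — SINGULAR.
  x = 3: f_y(3, y) = 6*y**2 - 24*y + 23; no integer root y with |y| ≤ 4.
  x = 4: f_y(4, y) = 6*y**2 - 26*y + 24; vanishes at y ∈ {3}. (4, 3): f_x = -45 ≠ 0.
Only singular point on the grid: (2, 2).
Classify: substitute x = 2 + u, y = 2 + v and expand: f = -3*u**3 - u**2*v - u**2 - u*v**2 + 2*v**3 + v**2.
No constant or linear terms (consistent with a singular point). Quadratic part: -u**2 + v**2. Cubic part: -3*u**3 - u**2*v - u*v**2 + 2*v**3.
The quadratic part v**2 - u**2 = (v − u)(v + u) splits into two distinct linear factors, so there are two distinct tangent lines y − 2 = ±(x − 2) — this is a node (ordinary double point).
Classification: node.


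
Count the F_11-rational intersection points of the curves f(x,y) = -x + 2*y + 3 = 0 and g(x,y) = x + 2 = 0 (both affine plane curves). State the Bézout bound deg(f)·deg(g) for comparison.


Common zeros: {(9, 3)}; count = 1; Bézout bound = 1.

deg(f) = 1, deg(g) = 1, so Bézout bound = 1.
Scan x ∈ F_11. For each x, list the y ∈ F_11 with f(x, y) ≡ 0 and those with g(x, y) ≡ 0 (mod 11); the common zeros in that column are the intersection.
  x = 0: f ≡ 0 at y ∈ {4}; g ≡ 0 at y ∈ ∅; common: ∅.
  x = 1: f ≡ 0 at y ∈ {10}; g ≡ 0 at y ∈ ∅; common: ∅.
  x = 2: f ≡ 0 at y ∈ {5}; g ≡ 0 at y ∈ ∅; common: ∅.
  x = 3: f ≡ 0 at y ∈ {0}; g ≡ 0 at y ∈ ∅; common: ∅.
  x = 4: f ≡ 0 at y ∈ {6}; g ≡ 0 at y ∈ ∅; common: ∅.
  x = 5: f ≡ 0 at y ∈ {1}; g ≡ 0 at y ∈ ∅; common: ∅.
  x = 6: f ≡ 0 at y ∈ {7}; g ≡ 0 at y ∈ ∅; common: ∅.
  x = 7: f ≡ 0 at y ∈ {2}; g ≡ 0 at y ∈ ∅; common: ∅.
  x = 8: f ≡ 0 at y ∈ {8}; g ≡ 0 at y ∈ ∅; common: ∅.
  x = 9: f ≡ 0 at y ∈ {3}; g ≡ 0 at y ∈ {0, 1, 2, 3, 4, 5, 6, 7, 8, 9, 10}; common: {3}.
  x = 10: f ≡ 0 at y ∈ {9}; g ≡ 0 at y ∈ ∅; common: ∅.
Collecting: common zeros = {(9, 3)}, so the count is 1.
Comparison with the Bézout bound: 1 ≤ 1 = deg(f)·deg(g), as expected for curves with no common component (the bound is attained).


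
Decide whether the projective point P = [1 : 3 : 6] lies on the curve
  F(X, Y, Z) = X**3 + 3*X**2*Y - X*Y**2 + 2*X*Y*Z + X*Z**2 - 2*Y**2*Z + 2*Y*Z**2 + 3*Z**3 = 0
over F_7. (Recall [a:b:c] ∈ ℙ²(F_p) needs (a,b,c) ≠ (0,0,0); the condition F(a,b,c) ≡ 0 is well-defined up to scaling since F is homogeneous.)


F(1,3,6) ≡ 3 (mod 7); P is NOT on the curve.

Evaluate F(1, 3, 6) term-by-term (mod 7).
  X**3 ↦ 1·1·1·1 = 1
  3*X**2*Y ↦ 3·1·3·1 = 9
  -X*Y**2 ↦ -1·1·9·1 = -9
  2*X*Y*Z ↦ 2·1·3·6 = 36
  X*Z**2 ↦ 1·1·1·36 = 36
  -2*Y**2*Z ↦ -2·1·9·6 = -108
  2*Y*Z**2 ↦ 2·1·3·36 = 216
  3*Z**3 ↦ 3·1·1·216 = 648
Sum: F(1, 3, 6) = (1) + (9) + (-9) + (36) + (36) + (-108) + (216) + (648) = 829.
Reducing mod 7: 829 ≡ 3 (mod 7).
Since F(a, b, c) ≡ 3 ≠ 0 (mod 7), P does NOT lie on the curve.


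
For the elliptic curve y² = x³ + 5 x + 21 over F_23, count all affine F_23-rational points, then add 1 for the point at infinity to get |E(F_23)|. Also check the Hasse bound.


Affine points = {(1, 2), (1, 21), (2, 4), (2, 19), (4, 6), (4, 17), (7, 10), (7, 13), (9, 6), (9, 17), (10, 6), (10, 17), (11, 2), (11, 21), (13, 11), (13, 12), (14, 11), (14, 12), (18, 3), (18, 20), (19, 11), (19, 12), (20, 5), (20, 18), (21, 7), (21, 16)}; affine count = 26; |E(F_23)| = 27.

Discriminant check: Δ ∝ 4a³ + 27b² = 4·5³ + 27·21² = 4·125 + 27·441 ≡ 10 (mod 23). Nonzero ⇒ E is nonsingular.
For each x ∈ F_23, compute rhs = x³ + 5·x + 21 mod 23, then count y ∈ F_23 with y² ≡ rhs.
  x = 0: rhs = 21, matching y values: none (0 points).
  x = 1: rhs = 4, matching y values: 2, 21 (2 points).
  x = 2: rhs = 16, matching y values: 4, 19 (2 points).
  x = 3: rhs = 17, matching y values: none (0 points).
  x = 4: rhs = 13, matching y values: 6, 17 (2 points).
  x = 5: rhs = 10, matching y values: none (0 points).
  x = 6: rhs = 14, matching y values: none (0 points).
  x = 7: rhs = 8, matching y values: 10, 13 (2 points).
  x = 8: rhs = 21, matching y values: none (0 points).
  x = 9: rhs = 13, matching y values: 6, 17 (2 points).
  x = 10: rhs = 13, matching y values: 6, 17 (2 points).
  x = 11: rhs = 4, matching y values: 2, 21 (2 points).
  x = 12: rhs = 15, matching y values: none (0 points).
  x = 13: rhs = 6, matching y values: 11, 12 (2 points).
  x = 14: rhs = 6, matching y values: 11, 12 (2 points).
  x = 15: rhs = 21, matching y values: none (0 points).
  x = 16: rhs = 11, matching y values: none (0 points).
  x = 17: rhs = 5, matching y values: none (0 points).
  x = 18: rhs = 9, matching y values: 3, 20 (2 points).
  x = 19: rhs = 6, matching y values: 11, 12 (2 points).
  x = 20: rhs = 2, matching y values: 5, 18 (2 points).
  x = 21: rhs = 3, matching y values: 7, 16 (2 points).
  x = 22: rhs = 15, matching y values: none (0 points).
Total affine count: 26.
Full point count |E(F_23)| = 26 + 1 = 27.
Hasse bound: |27 − (23+1)| = |3| = 3 ≤ 2√23 ≈ 9.5917 ✓.


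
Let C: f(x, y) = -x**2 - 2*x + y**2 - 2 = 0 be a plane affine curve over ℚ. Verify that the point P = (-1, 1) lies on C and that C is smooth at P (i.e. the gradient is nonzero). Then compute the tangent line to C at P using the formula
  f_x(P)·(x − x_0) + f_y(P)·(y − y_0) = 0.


Tangent line at P: 2*y - 2 = 0.

Step 1: f(-1, 1) = 0, so P lies on C.
Step 2: partial derivatives
  f_x(x, y) = -2*x - 2, f_y(x, y) = 2*y.
  f_x(P) = 0, f_y(P) = 2 (gradient nonzero, so P is smooth).
Step 3: tangent line at P: 0·(x − -1) + 2·(y − 1) = 0.
Expanding: 2*y - 2 = 0.


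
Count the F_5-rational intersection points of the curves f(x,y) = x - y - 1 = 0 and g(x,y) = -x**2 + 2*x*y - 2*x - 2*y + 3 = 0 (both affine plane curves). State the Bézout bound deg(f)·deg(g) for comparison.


Common zeros: {(0, 4), (1, 0)}; count = 2; Bézout bound = 2.

deg(f) = 1, deg(g) = 2, so Bézout bound = 2.
Scan x ∈ F_5. For each x, list the y ∈ F_5 with f(x, y) ≡ 0 and those with g(x, y) ≡ 0 (mod 5); the common zeros in that column are the intersection.
  x = 0: f ≡ 0 at y ∈ {4}; g ≡ 0 at y ∈ {4}; common: {4}.
  x = 1: f ≡ 0 at y ∈ {0}; g ≡ 0 at y ∈ {0, 1, 2, 3, 4}; common: {0}.
  x = 2: f ≡ 0 at y ∈ {1}; g ≡ 0 at y ∈ {0}; common: ∅.
  x = 3: f ≡ 0 at y ∈ {2}; g ≡ 0 at y ∈ {3}; common: ∅.
  x = 4: f ≡ 0 at y ∈ {3}; g ≡ 0 at y ∈ {1}; common: ∅.
Collecting: common zeros = {(0, 4), (1, 0)}, so the count is 2.
Comparison with the Bézout bound: 2 ≤ 2 = deg(f)·deg(g), as expected for curves with no common component (the bound is attained).


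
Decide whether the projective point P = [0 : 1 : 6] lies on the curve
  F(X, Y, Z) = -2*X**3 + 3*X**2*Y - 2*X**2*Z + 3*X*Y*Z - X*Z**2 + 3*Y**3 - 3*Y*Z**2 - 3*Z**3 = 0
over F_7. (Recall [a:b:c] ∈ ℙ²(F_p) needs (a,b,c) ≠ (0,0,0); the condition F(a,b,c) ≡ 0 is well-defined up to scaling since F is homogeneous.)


F(0,1,6) ≡ 3 (mod 7); P is NOT on the curve.

Evaluate F(0, 1, 6) term-by-term (mod 7).
  -2*X**3 ↦ -2·0·1·1 = 0
  3*X**2*Y ↦ 3·0·1·1 = 0
  -2*X**2*Z ↦ -2·0·1·6 = 0
  3*X*Y*Z ↦ 3·0·1·6 = 0
  -X*Z**2 ↦ -1·0·1·36 = 0
  3*Y**3 ↦ 3·1·1·1 = 3
  -3*Y*Z**2 ↦ -3·1·1·36 = -108
  -3*Z**3 ↦ -3·1·1·216 = -648
Sum: F(0, 1, 6) = (0) + (0) + (0) + (0) + (0) + (3) + (-108) + (-648) = -753.
Reducing mod 7: -753 ≡ 3 (mod 7).
Since F(a, b, c) ≡ 3 ≠ 0 (mod 7), P does NOT lie on the curve.


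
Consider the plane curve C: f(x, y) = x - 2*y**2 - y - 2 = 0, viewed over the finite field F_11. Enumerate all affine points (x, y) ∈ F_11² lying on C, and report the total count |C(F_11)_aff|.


Affine F_11-points: {(1, 2), (1, 3), (2, 0), (2, 5), (3, 6), (3, 10), (5, 1), (5, 4), (6, 8), (8, 7), (8, 9)}; count = 11.

For each of the 121 pairs (x, y) ∈ F_11², evaluate f(x, y) mod 11. Record the zeros.
  x = 0: [0↦9, 1↦6, 2↦10, 3↦10, 4↦6, 5↦9, 6↦8, 7↦3, 8↦5, 9↦3, 10↦8]  zeros at y ∈ ∅
  x = 1: [0↦10, 1↦7, 2↦0, 3↦0, 4↦7, 5↦10, 6↦9, 7↦4, 8↦6, 9↦4, 10↦9]  zeros at y ∈ {2, 3}
  x = 2: [0↦0, 1↦8, 2↦1, 3↦1, 4↦8, 5↦0, 6↦10, 7↦5, 8↦7, 9↦5, 10↦10]  zeros at y ∈ {0, 5}
  x = 3: [0↦1, 1↦9, 2↦2, 3↦2, 4↦9, 5↦1, 6↦0, 7↦6, 8↦8, 9↦6, 10↦0]  zeros at y ∈ {6, 10}
  x = 4: [0↦2, 1↦10, 2↦3, 3↦3, 4↦10, 5↦2, 6↦1, 7↦7, 8↦9, 9↦7, 10↦1]  zeros at y ∈ ∅
  x = 5: [0↦3, 1↦0, 2↦4, 3↦4, 4↦0, 5↦3, 6↦2, 7↦8, 8↦10, 9↦8, 10↦2]  zeros at y ∈ {1, 4}
  x = 6: [0↦4, 1↦1, 2↦5, 3↦5, 4↦1, 5↦4, 6↦3, 7↦9, 8↦0, 9↦9, 10↦3]  zeros at y ∈ {8}
  x = 7: [0↦5, 1↦2, 2↦6, 3↦6, 4↦2, 5↦5, 6↦4, 7↦10, 8↦1, 9↦10, 10↦4]  zeros at y ∈ ∅
  x = 8: [0↦6, 1↦3, 2↦7, 3↦7, 4↦3, 5↦6, 6↦5, 7↦0, 8↦2, 9↦0, 10↦5]  zeros at y ∈ {7, 9}
  x = 9: [0↦7, 1↦4, 2↦8, 3↦8, 4↦4, 5↦7, 6↦6, 7↦1, 8↦3, 9↦1, 10↦6]  zeros at y ∈ ∅
  x = 10: [0↦8, 1↦5, 2↦9, 3↦9, 4↦5, 5↦8, 6↦7, 7↦2, 8↦4, 9↦2, 10↦7]  zeros at y ∈ ∅
Collecting zeros: affine points = {(1, 2), (1, 3), (2, 0), (2, 5), (3, 6), (3, 10), (5, 1), (5, 4), (6, 8), (8, 7), (8, 9)}.
Total count |C(F_11)_aff| = 11.


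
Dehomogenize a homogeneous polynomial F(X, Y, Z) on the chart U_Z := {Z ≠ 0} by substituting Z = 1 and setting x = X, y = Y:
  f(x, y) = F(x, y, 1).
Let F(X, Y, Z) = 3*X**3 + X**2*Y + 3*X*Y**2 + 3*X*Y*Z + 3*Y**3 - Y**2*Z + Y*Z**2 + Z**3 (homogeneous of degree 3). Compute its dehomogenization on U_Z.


f(x, y) = 3*x**3 + x**2*y + 3*x*y**2 + 3*x*y + 3*y**3 - y**2 + y + 1

On U_Z we set Z = 1. Each monomial c·X^i·Y^j·Z^k in F becomes c·x^i·y^j·1^k = c·x^i·y^j.
Substituting Z = 1: F(X, Y, 1) = 3*x**3 + x**2*y + 3*x*y**2 + 3*x*y + 3*y**3 - y**2 + y + 1.
Note: deg(f) ≤ deg(F) = 3; strict inequality happens when F is divisible by Z (lost terms).


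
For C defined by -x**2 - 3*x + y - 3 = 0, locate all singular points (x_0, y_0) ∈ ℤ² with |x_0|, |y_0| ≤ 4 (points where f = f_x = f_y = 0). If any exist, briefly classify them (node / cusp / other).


No singular points in the scanned grid; C is smooth there.

Compute partial derivatives:
  f_x = -2*x - 3.
  f_y = 1.
f_y = 1 is a nonzero constant, so f_y never vanishes: no point (x, y) can satisfy f = f_x = f_y = 0. In particular no (x, y) ∈ {−4, ..., 4}² is singular; the curve is smooth.


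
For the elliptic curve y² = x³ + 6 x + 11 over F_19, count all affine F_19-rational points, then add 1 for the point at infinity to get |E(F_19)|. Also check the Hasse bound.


Affine points = {(0, 7), (0, 12), (4, 2), (4, 17), (6, 4), (6, 15), (7, 4), (7, 15), (8, 1), (8, 18), (10, 8), (10, 11), (12, 5), (12, 14), (13, 5), (13, 14), (16, 2), (16, 17), (18, 2), (18, 17)}; affine count = 20; |E(F_19)| = 21.

Discriminant check: Δ ∝ 4a³ + 27b² = 4·6³ + 27·11² = 4·216 + 27·121 ≡ 8 (mod 19). Nonzero ⇒ E is nonsingular.
For each x ∈ F_19, compute rhs = x³ + 6·x + 11 mod 19, then count y ∈ F_19 with y² ≡ rhs.
  x = 0: rhs = 11, matching y values: 7, 12 (2 points).
  x = 1: rhs = 18, matching y values: none (0 points).
  x = 2: rhs = 12, matching y values: none (0 points).
  x = 3: rhs = 18, matching y values: none (0 points).
  x = 4: rhs = 4, matching y values: 2, 17 (2 points).
  x = 5: rhs = 14, matching y values: none (0 points).
  x = 6: rhs = 16, matching y values: 4, 15 (2 points).
  x = 7: rhs = 16, matching y values: 4, 15 (2 points).
  x = 8: rhs = 1, matching y values: 1, 18 (2 points).
  x = 9: rhs = 15, matching y values: none (0 points).
  x = 10: rhs = 7, matching y values: 8, 11 (2 points).
  x = 11: rhs = 2, matching y values: none (0 points).
  x = 12: rhs = 6, matching y values: 5, 14 (2 points).
  x = 13: rhs = 6, matching y values: 5, 14 (2 points).
  x = 14: rhs = 8, matching y values: none (0 points).
  x = 15: rhs = 18, matching y values: none (0 points).
  x = 16: rhs = 4, matching y values: 2, 17 (2 points).
  x = 17: rhs = 10, matching y values: none (0 points).
  x = 18: rhs = 4, matching y values: 2, 17 (2 points).
Total affine count: 20.
Full point count |E(F_19)| = 20 + 1 = 21.
Hasse bound: |21 − (19+1)| = |1| = 1 ≤ 2√19 ≈ 8.7178 ✓.


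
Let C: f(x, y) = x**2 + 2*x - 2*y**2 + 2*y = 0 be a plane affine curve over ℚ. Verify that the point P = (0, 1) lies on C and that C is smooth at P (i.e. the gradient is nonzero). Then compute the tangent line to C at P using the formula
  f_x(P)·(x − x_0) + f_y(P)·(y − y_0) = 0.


Tangent line at P: 2*x - 2*y + 2 = 0.

Step 1: f(0, 1) = 0, so P lies on C.
Step 2: partial derivatives
  f_x(x, y) = 2*x + 2, f_y(x, y) = 2 - 4*y.
  f_x(P) = 2, f_y(P) = -2 (gradient nonzero, so P is smooth).
Step 3: tangent line at P: 2·(x − 0) + -2·(y − 1) = 0.
Expanding: 2*x - 2*y + 2 = 0.


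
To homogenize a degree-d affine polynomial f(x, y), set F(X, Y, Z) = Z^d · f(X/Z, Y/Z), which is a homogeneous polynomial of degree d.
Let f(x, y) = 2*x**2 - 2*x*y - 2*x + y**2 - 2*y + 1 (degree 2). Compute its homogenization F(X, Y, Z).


F(X, Y, Z) = 2*X**2 - 2*X*Y - 2*X*Z + Y**2 - 2*Y*Z + Z**2

deg(f) = 2.
Substitute x = X/Z, y = Y/Z into f, then multiply by Z^2.
  monomial 2·x^2·y^0 ↦ 2·X^2·Y^0·Z^0.
  monomial -2·x^1·y^1 ↦ -2·X^1·Y^1·Z^0.
  monomial -2·x^1·y^0 ↦ -2·X^1·Y^0·Z^1.
  monomial 1·x^0·y^2 ↦ 1·X^0·Y^2·Z^0.
  monomial -2·x^0·y^1 ↦ -2·X^0·Y^1·Z^1.
  monomial 1·x^0·y^0 ↦ 1·X^0·Y^0·Z^2.
Collecting: F(X, Y, Z) = 2*X**2 - 2*X*Y - 2*X*Z + Y**2 - 2*Y*Z + Z**2.


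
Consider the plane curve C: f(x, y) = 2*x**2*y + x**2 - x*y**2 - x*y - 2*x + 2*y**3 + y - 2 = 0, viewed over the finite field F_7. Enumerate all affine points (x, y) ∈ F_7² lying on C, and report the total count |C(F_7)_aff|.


Affine F_7-points: {(1, 1), (4, 5), (5, 1), (5, 4), (6, 4)}; count = 5.

For each of the 49 pairs (x, y) ∈ F_7², evaluate f(x, y) mod 7. Record the zeros.
  x = 0: [0↦5, 1↦1, 2↦2, 3↦6, 4↦4, 5↦1, 6↦2]  zeros at y ∈ ∅
  x = 1: [0↦4, 1↦0, 2↦6, 3↦6, 4↦5, 5↦1, 6↦6]  zeros at y ∈ {1}
  x = 2: [0↦5, 1↦5, 2↦6, 3↦6, 4↦3, 5↦2, 6↦1]  zeros at y ∈ ∅
  x = 3: [0↦1, 1↦2, 2↦2, 3↦6, 4↦5, 5↦4, 6↦1]  zeros at y ∈ ∅
  x = 4: [0↦6, 1↦5, 2↦1, 3↦6, 4↦4, 5↦0, 6↦6]  zeros at y ∈ {5}
  x = 5: [0↦6, 1↦0, 2↦3, 3↦6, 4↦0, 5↦4, 6↦2]  zeros at y ∈ {1, 4}
  x = 6: [0↦1, 1↦1, 2↦1, 3↦6, 4↦0, 5↦2, 6↦3]  zeros at y ∈ {4}
Collecting zeros: affine points = {(1, 1), (4, 5), (5, 1), (5, 4), (6, 4)}.
Total count |C(F_7)_aff| = 5.


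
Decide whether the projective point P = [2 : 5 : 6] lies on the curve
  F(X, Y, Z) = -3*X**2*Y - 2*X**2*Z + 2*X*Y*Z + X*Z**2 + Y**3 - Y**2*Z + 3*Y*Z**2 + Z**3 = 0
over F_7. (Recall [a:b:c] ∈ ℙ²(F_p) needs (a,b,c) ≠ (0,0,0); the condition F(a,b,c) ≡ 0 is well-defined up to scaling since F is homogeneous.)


F(2,5,6) ≡ 3 (mod 7); P is NOT on the curve.

Evaluate F(2, 5, 6) term-by-term (mod 7).
  -3*X**2*Y ↦ -3·4·5·1 = -60
  -2*X**2*Z ↦ -2·4·1·6 = -48
  2*X*Y*Z ↦ 2·2·5·6 = 120
  X*Z**2 ↦ 1·2·1·36 = 72
  Y**3 ↦ 1·1·125·1 = 125
  -Y**2*Z ↦ -1·1·25·6 = -150
  3*Y*Z**2 ↦ 3·1·5·36 = 540
  Z**3 ↦ 1·1·1·216 = 216
Sum: F(2, 5, 6) = (-60) + (-48) + (120) + (72) + (125) + (-150) + (540) + (216) = 815.
Reducing mod 7: 815 ≡ 3 (mod 7).
Since F(a, b, c) ≡ 3 ≠ 0 (mod 7), P does NOT lie on the curve.


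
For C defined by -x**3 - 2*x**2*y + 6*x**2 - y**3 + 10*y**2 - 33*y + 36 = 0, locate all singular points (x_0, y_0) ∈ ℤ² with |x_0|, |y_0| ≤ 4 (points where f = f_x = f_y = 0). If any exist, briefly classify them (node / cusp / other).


Singular points: {(0, 3)}; classification: cusp.

Compute partial derivatives:
  f_x = -3*x**2 - 4*x*y + 12*x.
  f_y = -2*x**2 - 3*y**2 + 20*y - 33.
Scan x_0 ∈ {−4, ..., 4}. For each x_0, f_y(x_0, y) is a polynomial in y; find its integer roots y ∈ {−4, ..., 4}, then test f_x and f at those candidates.
  x = -4: f_y(-4, y) = -3*y**2 + 20*y - 65; no integer root y with |y| ≤ 4.
  x = -3: f_y(-3, y) = -3*y**2 + 20*y - 51; no integer root y with |y| ≤ 4.
  x = -2: f_y(-2, y) = -3*y**2 + 20*y - 41; no integer root y with |y| ≤ 4.
  x = -1: f_y(-1, y) = -3*y**2 + 20*y - 35; no integer root y with |y| ≤ 4.
  x = 0: f_y(0, y) = -3*y**2 + 20*y - 33; vanishes at y ∈ {3}. (0, 3): f_x = 0, f = 0 — SINGULAR.
  x = 1: f_y(1, y) = -3*y**2 + 20*y - 35; no integer root y with |y| ≤ 4.
  x = 2: f_y(2, y) = -3*y**2 + 20*y - 41; no integer root y with |y| ≤ 4.
  x = 3: f_y(3, y) = -3*y**2 + 20*y - 51; no integer root y with |y| ≤ 4.
  x = 4: f_y(4, y) = -3*y**2 + 20*y - 65; no integer root y with |y| ≤ 4.
Only singular point on the grid: (0, 3).
Classify: substitute x = 0 + u, y = 3 + v and expand: f = -u**3 - 2*u**2*v - v**3 + v**2.
No constant or linear terms (consistent with a singular point). Quadratic part: v**2. Cubic part: -u**3 - 2*u**2*v - v**3.
The quadratic part v**2 is a perfect square, so there is a single (double) tangent line v = 0, i.e. y = 3. Restricting the cubic part to that line (v = 0) leaves -u**3 ≠ 0, so f is not divisible by v and the branch is v² ≈ u**3 to lowest order — this is a cusp.
Classification: cusp.


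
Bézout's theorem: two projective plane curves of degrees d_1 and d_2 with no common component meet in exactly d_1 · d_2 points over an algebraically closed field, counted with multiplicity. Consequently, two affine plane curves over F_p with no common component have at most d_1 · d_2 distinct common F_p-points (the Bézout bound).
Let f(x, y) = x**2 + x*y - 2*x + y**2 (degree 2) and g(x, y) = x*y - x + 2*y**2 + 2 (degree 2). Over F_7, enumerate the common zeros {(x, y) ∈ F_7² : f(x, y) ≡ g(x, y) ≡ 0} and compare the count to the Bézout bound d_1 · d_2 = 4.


Common zeros: {(2, 0)}; count = 1; Bézout bound = 4.

deg(f) = 2, deg(g) = 2, so Bézout bound = 4.
Scan x ∈ F_7. For each x, list the y ∈ F_7 with f(x, y) ≡ 0 and those with g(x, y) ≡ 0 (mod 7); the common zeros in that column are the intersection.
  x = 0: f ≡ 0 at y ∈ {0}; g ≡ 0 at y ∈ ∅; common: ∅.
  x = 1: f ≡ 0 at y ∈ ∅; g ≡ 0 at y ∈ {5}; common: ∅.
  x = 2: f ≡ 0 at y ∈ {0, 5}; g ≡ 0 at y ∈ {0, 6}; common: {0}.
  x = 3: f ≡ 0 at y ∈ {1, 3}; g ≡ 0 at y ∈ ∅; common: ∅.
  x = 4: f ≡ 0 at y ∈ ∅; g ≡ 0 at y ∈ {2, 3}; common: ∅.
  x = 5: f ≡ 0 at y ∈ {1}; g ≡ 0 at y ∈ {4}; common: ∅.
  x = 6: f ≡ 0 at y ∈ ∅; g ≡ 0 at y ∈ ∅; common: ∅.
Collecting: common zeros = {(2, 0)}, so the count is 1.
Comparison with the Bézout bound: 1 ≤ 4 = deg(f)·deg(g), as expected for curves with no common component (the affine F_7-count falls short of the bound because intersections may lie at infinity, over extension fields, or carry multiplicity).
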